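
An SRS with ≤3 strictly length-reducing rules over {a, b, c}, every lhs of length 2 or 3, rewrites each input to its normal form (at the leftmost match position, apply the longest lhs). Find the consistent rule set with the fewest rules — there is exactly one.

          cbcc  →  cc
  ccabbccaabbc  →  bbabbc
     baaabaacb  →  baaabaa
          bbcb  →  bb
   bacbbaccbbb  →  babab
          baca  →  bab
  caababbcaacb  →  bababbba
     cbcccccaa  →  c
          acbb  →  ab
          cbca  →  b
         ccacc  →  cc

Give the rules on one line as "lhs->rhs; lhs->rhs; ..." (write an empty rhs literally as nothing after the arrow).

ca->b; cb->

  | cbcc => cc
  | ccabbccaabbc => cbbbccaabbc => bbccaabbc => bbcbabbc => bbabbc
  | baaabaacb => baaabaa
  | bbcb => bb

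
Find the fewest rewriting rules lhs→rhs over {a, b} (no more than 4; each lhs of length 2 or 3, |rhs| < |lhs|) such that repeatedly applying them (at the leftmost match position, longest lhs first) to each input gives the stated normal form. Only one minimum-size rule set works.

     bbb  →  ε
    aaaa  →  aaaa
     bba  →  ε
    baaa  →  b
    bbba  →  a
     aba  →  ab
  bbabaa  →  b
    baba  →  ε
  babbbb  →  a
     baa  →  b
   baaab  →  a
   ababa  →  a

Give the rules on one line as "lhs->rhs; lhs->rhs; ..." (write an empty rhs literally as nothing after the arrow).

  | bbb => ε
  | aaaa
  | bba => ε
  | baaa => baa => ba => b

ba->b; bb->a; bba->; bbb->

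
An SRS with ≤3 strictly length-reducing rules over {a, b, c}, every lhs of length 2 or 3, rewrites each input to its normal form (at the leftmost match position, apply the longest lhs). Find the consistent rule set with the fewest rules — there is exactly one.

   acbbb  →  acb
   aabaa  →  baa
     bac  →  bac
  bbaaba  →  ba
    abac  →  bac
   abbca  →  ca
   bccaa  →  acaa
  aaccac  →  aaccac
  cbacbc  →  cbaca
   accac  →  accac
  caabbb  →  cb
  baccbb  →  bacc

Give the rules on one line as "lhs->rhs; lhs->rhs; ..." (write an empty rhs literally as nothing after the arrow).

  | acbbb => acb
  | aabaa => abaa => baa
  | bac
  | bbaaba => aaba => aba => ba

ab->b; bb->; bc->a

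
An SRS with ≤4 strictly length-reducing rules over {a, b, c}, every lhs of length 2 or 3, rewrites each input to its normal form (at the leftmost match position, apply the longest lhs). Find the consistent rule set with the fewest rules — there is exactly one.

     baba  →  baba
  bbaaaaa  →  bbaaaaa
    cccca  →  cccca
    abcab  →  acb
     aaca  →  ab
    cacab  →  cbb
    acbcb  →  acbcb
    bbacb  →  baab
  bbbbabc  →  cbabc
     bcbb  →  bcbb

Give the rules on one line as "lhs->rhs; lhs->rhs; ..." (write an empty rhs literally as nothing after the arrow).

  | baba
  | bbaaaaa
  | cccca
  | abcab => acb

aca->b; bac->aa; bbb->c; bca->c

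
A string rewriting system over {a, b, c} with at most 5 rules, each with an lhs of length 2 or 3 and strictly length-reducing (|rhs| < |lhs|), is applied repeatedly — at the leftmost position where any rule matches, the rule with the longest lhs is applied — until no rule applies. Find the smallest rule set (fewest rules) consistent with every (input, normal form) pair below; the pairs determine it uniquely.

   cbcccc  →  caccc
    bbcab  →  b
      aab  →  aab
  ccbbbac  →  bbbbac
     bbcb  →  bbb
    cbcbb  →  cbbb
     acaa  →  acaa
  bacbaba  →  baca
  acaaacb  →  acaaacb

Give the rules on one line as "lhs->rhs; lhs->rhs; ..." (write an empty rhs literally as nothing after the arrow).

  | cbcccc => caccc
  | bbcab => bbab => b
  | aab
  | ccbbbac => bbbbac

bab->; bc->b; bcc->ac; ccb->bb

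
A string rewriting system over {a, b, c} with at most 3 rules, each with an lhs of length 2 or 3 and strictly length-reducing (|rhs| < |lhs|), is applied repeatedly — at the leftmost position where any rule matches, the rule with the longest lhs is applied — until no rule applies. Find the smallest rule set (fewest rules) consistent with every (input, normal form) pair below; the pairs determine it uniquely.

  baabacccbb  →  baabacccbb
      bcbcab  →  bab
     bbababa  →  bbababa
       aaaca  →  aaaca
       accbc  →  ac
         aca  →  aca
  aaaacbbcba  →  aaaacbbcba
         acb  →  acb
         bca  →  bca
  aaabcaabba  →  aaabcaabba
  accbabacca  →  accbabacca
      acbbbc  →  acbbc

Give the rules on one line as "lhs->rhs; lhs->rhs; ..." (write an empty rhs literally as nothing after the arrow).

bbb->bb; cbc->

  | baabacccbb
  | bcbcab => bab
  | bbababa
  | aaaca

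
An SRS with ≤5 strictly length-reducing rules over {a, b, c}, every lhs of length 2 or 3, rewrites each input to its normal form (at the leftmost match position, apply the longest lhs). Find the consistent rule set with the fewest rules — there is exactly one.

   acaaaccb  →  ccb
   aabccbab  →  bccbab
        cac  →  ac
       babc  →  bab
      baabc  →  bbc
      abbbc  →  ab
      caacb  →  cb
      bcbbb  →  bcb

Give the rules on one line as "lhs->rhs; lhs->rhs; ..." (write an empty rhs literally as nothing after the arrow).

  | acaaaccb => aaaaccb => aaccb => ccb
  | aabccbab => bccbab
  | cac => ac
  | babc => bab

aa->; abc->ab; bbb->b; ca->a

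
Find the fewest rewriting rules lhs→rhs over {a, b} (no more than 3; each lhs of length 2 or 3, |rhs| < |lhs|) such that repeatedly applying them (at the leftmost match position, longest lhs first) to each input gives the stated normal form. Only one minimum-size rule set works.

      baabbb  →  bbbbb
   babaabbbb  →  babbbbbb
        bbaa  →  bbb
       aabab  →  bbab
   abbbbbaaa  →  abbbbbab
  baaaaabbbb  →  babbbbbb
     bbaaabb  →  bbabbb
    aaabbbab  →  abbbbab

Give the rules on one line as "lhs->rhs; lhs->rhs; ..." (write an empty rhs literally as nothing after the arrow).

aa->b; aaa->ab

  | baabbb => bbbbb
  | babaabbbb => babbbbbb
  | bbaa => bbb
  | aabab => bbab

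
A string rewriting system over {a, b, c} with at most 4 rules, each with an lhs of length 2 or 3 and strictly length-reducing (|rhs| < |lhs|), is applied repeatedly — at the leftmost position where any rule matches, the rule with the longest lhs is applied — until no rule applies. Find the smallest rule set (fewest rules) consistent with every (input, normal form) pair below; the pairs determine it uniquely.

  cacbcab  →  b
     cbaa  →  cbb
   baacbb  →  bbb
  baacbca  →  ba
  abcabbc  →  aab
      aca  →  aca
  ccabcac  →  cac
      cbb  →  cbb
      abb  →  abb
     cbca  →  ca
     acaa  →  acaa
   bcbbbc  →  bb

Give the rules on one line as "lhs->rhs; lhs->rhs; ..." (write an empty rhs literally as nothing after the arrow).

  | cacbcab => cacab => cab => b
  | cbaa => cbb
  | baacbb => bbcbb => bbb
  | baacbca => bbcbca => bbca => ba

baa->bb; bc->; cab->b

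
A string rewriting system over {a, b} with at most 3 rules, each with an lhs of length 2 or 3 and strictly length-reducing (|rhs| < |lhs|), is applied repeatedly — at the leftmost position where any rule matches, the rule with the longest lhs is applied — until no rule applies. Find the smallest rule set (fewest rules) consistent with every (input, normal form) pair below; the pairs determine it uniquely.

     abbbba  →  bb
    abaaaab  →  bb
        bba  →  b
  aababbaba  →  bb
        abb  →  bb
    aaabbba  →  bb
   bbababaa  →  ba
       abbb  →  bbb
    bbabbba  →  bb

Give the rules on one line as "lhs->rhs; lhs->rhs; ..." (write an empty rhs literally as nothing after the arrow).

  | abbbba => bbbba => bbab => abb => bb
  | abaaaab => baaaab => baaab => baab => bab => bb
  | bba => ab => b
  | aababbaba => ababbaba => babbaba => bbbaba => babba => bbba => bab => bb

ab->b; bba->ab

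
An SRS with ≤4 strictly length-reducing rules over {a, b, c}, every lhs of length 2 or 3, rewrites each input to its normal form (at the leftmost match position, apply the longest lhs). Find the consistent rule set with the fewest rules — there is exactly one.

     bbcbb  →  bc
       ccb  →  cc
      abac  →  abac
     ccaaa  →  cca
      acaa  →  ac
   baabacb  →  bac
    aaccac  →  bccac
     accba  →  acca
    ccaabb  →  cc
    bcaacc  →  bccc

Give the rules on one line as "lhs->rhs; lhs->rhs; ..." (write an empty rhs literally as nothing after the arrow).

  | bbcbb => bcbb => bcb => bc
  | ccb => cc
  | abac
  | ccaaa => ccba => cca

aa->b; bb->b; cb->c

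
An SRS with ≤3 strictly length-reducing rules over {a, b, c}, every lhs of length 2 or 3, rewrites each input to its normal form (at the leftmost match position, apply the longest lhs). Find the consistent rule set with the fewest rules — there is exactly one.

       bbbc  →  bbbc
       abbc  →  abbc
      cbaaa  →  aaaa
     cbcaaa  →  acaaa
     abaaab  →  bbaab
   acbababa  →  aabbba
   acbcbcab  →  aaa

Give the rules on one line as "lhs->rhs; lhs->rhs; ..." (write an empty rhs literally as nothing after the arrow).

  | bbbc
  | abbc
  | cbaaa => aaaa
  | cbcaaa => acaaa

aba->bb; cab->; cb->a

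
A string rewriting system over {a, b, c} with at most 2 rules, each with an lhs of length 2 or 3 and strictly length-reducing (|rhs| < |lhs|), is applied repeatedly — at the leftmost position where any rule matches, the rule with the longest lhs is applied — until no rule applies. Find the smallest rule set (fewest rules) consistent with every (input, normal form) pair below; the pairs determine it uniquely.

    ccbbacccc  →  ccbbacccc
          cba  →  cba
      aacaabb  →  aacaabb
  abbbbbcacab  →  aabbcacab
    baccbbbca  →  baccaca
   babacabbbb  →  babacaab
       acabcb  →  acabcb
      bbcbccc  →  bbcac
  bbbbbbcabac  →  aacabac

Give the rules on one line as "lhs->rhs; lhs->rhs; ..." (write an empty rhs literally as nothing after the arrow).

  | ccbbacccc
  | cba
  | aacaabb
  | abbbbbcacab => aabbcacab

bbb->a; bcc->a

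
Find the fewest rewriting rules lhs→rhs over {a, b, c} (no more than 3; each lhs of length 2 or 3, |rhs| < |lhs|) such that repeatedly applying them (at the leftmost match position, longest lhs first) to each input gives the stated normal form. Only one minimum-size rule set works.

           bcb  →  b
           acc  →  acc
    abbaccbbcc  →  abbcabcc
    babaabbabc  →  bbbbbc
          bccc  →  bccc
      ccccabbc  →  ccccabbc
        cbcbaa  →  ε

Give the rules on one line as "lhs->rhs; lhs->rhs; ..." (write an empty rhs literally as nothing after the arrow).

aa->; ba->b; cb->a

  | bcb => ba => b
  | acc
  | abbaccbbcc => abbccbbcc => abbcabcc
  | babaabbabc => bbaabbabc => bbabbabc => bbbbabc => bbbbbc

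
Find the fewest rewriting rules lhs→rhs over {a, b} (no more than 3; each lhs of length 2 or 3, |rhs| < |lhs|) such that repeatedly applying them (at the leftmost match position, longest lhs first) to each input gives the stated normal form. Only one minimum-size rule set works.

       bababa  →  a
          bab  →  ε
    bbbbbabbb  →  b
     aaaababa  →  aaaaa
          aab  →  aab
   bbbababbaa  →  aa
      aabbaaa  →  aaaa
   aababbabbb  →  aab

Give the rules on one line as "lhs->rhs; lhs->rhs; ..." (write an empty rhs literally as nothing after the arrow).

ba->; bab->; bb->b

  | bababa => aba => a
  | bab => ε
  | bbbbbabbb => bbbbabbb => bbbabbb => bbabbb => babbb => bb => b
  | aaaababa => aaaaa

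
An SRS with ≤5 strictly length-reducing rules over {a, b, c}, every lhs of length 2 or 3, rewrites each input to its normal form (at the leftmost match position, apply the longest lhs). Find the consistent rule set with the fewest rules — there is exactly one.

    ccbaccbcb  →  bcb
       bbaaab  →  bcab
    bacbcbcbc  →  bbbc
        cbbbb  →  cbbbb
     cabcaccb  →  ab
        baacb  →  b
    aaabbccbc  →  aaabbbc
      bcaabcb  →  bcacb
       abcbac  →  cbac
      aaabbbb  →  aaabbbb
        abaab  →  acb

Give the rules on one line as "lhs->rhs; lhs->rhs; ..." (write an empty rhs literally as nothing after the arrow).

abc->c; baa->c; cbc->bc; cc->

  | ccbaccbcb => baccbcb => babcb => bcb
  | bbaaab => bcab
  | bacbcbcbc => babcbcbc => bcbcbc => bbcbc => bbbc
  | cbbbb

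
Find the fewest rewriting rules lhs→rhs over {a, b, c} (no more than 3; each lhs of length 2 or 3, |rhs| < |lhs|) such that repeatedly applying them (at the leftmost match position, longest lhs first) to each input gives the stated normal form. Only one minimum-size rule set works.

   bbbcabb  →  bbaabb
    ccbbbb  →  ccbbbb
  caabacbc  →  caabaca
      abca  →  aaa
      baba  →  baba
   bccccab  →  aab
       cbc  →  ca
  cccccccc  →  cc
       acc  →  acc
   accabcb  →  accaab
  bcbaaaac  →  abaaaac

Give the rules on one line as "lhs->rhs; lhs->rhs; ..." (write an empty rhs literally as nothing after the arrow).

  | bbbcabb => bbaabb
  | ccbbbb
  | caabacbc => caabaca
  | abca => aaa

bc->a; ccc->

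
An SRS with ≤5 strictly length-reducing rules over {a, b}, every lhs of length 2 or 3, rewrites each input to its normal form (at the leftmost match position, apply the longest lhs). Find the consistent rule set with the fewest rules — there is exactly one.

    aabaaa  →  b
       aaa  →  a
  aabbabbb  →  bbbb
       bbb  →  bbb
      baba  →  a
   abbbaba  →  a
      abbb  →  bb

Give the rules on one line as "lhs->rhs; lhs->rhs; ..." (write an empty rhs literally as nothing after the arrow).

aa->b; ab->; ba->a; bba->

  | aabaaa => bbaaa => aa => b
  | aaa => ba => a
  | aabbabbb => bbbabbb => bbbb
  | bbb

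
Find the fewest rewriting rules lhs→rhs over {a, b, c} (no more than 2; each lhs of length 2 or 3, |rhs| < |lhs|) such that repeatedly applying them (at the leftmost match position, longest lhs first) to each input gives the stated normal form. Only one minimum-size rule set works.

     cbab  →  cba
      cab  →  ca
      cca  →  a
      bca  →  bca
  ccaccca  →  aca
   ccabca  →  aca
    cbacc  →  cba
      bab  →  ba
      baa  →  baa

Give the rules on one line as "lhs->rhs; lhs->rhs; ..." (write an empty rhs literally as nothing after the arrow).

  | cbab => cba
  | cab => ca
  | cca => a
  | bca

ab->a; cc->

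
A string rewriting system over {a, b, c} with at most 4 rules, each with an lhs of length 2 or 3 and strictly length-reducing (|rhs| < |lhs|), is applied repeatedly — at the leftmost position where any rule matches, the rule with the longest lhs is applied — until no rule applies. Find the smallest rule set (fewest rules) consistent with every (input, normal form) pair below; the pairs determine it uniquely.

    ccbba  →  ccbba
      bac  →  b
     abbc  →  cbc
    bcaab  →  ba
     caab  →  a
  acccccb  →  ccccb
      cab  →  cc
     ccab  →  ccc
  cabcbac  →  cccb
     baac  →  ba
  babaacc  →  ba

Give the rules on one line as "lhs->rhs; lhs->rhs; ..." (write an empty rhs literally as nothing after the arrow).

  | ccbba
  | bac => b
  | abbc => cbc
  | bcaab => bcac => ba

ab->c; ac->; cac->a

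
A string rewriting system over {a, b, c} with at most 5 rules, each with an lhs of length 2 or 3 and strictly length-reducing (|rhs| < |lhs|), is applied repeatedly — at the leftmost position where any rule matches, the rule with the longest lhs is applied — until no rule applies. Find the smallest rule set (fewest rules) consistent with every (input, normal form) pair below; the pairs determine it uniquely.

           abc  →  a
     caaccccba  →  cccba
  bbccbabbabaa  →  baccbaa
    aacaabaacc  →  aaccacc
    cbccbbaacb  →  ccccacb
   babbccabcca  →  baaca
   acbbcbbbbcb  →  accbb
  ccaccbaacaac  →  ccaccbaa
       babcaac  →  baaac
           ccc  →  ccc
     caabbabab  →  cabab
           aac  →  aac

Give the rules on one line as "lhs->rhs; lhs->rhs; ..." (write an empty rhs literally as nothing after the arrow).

bba->cc; bbb->c; bc->; caa->b

  | abc => a
  | caaccccba => bccccba => cccba
  | bbccbabbabaa => bcbabbabaa => babbabaa => baccbaa
  | aacaabaacc => aabbaacc => aaccacc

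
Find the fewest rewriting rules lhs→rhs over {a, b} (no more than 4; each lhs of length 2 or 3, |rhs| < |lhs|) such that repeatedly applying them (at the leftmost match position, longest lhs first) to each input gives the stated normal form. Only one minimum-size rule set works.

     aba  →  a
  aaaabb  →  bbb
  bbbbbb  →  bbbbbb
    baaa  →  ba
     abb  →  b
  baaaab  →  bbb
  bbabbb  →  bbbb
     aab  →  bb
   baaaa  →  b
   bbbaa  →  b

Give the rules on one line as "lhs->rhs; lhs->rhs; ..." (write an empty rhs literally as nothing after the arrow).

  | aba => a
  | aaaabb => aabb => bbb
  | bbbbbb
  | baaa => ba

aa->; aab->bb; ab->; bba->b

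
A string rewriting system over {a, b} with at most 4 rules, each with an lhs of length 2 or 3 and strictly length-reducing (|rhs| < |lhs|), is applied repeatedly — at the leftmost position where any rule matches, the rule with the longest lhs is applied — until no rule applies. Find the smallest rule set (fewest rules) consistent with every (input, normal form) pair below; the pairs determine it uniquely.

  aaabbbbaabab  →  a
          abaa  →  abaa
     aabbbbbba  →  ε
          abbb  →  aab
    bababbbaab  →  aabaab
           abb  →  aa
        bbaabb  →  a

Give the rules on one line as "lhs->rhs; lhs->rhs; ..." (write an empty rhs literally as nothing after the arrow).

aaa->; bab->; bb->a

  | aaabbbbaabab => bbbbaabab => abbaabab => aaaabab => abab => a
  | abaa
  | aabbbbbba => aaabbbba => bbbba => abba => aaa => ε
  | abbb => aab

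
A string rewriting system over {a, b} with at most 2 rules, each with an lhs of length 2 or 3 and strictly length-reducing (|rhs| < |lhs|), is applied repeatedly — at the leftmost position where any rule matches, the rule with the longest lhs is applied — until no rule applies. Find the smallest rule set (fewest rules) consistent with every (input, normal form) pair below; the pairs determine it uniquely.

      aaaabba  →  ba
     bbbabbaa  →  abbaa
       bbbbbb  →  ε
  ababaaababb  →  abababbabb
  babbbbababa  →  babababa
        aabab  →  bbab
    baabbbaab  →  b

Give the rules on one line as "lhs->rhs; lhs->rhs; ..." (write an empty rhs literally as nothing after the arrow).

  | aaaabba => aabbba => bbbba => ba
  | bbbabbaa => abbaa
  | bbbbbb => bbb => ε
  | ababaaababb => abababbabb

aab->bb; bbb->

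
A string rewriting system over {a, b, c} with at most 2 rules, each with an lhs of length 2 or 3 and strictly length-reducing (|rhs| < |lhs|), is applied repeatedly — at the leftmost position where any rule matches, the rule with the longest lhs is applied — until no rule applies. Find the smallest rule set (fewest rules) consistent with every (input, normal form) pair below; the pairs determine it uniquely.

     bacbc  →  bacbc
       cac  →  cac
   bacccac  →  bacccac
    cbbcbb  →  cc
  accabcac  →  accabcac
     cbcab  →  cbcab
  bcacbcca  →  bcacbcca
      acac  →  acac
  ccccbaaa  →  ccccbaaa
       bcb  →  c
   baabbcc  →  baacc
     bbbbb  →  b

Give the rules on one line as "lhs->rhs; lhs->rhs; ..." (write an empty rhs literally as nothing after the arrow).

bb->; bcb->c

  | bacbc
  | cac
  | bacccac
  | cbbcbb => ccbb => cc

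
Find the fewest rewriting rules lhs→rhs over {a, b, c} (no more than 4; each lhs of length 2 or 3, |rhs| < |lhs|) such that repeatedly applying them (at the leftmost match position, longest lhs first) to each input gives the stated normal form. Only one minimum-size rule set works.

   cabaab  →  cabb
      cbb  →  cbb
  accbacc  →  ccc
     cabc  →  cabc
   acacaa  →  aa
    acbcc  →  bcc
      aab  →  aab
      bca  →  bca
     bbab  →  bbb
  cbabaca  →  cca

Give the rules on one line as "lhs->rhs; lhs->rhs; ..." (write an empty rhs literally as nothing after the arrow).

ac->; ba->b; cba->c

  | cabaab => cabab => cabb
  | cbb
  | accbacc => cbacc => ccc
  | cabc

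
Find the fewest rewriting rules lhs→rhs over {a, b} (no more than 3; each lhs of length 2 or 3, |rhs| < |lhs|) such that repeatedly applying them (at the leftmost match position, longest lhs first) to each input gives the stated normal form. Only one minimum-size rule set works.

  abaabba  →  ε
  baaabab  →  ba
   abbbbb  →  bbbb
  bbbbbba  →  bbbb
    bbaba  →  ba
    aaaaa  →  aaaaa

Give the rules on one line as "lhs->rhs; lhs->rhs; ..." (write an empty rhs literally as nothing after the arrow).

  | abaabba => ababba => abbba => bba => ε
  | baaabab => baaabb => baab => ba
  | abbbbb => bbbb
  | bbbbbba => bbbb

ab->; aba->ab; bba->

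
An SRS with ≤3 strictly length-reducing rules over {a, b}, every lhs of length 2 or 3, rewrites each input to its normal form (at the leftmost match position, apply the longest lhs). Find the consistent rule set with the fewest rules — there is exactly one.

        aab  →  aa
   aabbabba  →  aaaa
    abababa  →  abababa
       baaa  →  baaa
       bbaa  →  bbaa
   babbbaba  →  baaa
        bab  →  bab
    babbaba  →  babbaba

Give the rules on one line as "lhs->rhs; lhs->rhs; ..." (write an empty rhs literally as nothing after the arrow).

  | aab => aa
  | aabbabba => aababba => aaabba => aaaba => aaaa
  | abababa
  | baaa

aab->aa; bbb->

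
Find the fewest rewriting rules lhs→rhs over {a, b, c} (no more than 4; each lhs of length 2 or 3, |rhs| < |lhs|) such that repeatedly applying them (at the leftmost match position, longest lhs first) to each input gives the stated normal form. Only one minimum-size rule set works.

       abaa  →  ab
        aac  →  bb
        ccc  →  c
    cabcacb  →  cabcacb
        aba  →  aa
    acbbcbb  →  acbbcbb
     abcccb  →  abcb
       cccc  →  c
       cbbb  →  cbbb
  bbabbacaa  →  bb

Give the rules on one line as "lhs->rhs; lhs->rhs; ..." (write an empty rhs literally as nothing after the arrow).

  | abaa => ab
  | aac => bb
  | ccc => cc => c
  | cabcacb

aac->bb; ba->a; baa->b; cc->c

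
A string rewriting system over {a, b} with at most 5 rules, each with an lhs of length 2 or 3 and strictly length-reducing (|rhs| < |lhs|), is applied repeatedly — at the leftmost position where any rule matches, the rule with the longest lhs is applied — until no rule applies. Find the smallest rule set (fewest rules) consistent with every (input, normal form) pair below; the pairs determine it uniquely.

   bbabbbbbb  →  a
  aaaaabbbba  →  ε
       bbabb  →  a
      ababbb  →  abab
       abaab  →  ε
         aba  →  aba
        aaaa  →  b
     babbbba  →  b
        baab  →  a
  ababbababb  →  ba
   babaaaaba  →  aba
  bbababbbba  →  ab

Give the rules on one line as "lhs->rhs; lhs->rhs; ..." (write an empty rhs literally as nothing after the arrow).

  | bbabbbbbb => abbbbbb => abbbb => abb => a
  | aaaaabbbba => baaabbbba => bbabbbba => abbbba => abba => aa => ε
  | bbabb => abb => a
  | ababbb => abab

aa->; aaa->ba; aab->ba; bb->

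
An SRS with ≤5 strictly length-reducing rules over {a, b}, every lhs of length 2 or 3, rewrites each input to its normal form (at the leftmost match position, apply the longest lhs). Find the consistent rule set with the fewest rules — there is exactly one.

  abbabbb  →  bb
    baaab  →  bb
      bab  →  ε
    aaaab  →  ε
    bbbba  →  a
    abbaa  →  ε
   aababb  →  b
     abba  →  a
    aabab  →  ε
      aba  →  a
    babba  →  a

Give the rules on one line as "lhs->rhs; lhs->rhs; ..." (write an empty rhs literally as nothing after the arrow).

aa->; aaa->b; ab->; ba->a

  | abbabbb => babbb => abbb => bb
  | baaab => aaab => bb
  | bab => ab => ε
  | aaaab => bab => ab => ε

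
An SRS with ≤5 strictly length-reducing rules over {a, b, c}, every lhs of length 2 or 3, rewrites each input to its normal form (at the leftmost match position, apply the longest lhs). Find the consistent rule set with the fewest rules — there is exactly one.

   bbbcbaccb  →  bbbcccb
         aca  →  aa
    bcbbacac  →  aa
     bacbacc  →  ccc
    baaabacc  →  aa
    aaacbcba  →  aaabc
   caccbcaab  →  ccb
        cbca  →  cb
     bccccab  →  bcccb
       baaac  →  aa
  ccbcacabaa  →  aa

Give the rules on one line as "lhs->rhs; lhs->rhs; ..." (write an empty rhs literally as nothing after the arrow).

ac->a; ba->; ca->; cbb->a

  | bbbcbaccb => bbbcccb
  | aca => aa
  | bcbbacac => baacac => acac => aac => aa
  | bacbacc => cbacc => ccc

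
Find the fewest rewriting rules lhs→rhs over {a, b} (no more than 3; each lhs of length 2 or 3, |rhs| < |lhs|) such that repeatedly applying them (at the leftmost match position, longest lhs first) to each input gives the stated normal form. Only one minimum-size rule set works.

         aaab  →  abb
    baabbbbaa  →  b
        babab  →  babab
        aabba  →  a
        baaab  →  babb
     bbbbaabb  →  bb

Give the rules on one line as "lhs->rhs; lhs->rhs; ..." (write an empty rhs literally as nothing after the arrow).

aa->; aaa->ab; bba->a

  | aaab => abb
  | baabbbbaa => bbbbbaa => bbbaa => baa => b
  | babab
  | aabba => bba => a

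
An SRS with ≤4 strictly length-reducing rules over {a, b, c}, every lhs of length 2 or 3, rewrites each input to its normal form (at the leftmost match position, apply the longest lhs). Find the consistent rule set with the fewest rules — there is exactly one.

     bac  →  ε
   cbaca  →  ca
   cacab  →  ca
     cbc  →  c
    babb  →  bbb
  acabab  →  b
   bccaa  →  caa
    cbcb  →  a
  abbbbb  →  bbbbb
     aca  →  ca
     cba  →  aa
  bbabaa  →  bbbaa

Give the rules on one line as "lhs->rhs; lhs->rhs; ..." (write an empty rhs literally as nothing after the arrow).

ab->b; ac->c; bc->; cb->a

  | bac => bc => ε
  | cbaca => aaca => aca => ca
  | cacab => ccab => ccb => ca
  | cbc => ac => c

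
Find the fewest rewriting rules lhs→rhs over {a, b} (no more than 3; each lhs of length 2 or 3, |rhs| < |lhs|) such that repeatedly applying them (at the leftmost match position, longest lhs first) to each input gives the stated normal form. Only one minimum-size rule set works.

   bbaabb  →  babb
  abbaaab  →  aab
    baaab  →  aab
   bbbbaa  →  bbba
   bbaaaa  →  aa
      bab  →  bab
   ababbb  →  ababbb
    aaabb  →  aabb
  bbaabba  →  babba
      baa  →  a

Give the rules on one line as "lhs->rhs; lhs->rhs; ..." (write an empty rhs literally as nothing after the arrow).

aaa->aa; baa->a

  | bbaabb => babb
  | abbaaab => abaab => aab
  | baaab => aab
  | bbbbaa => bbba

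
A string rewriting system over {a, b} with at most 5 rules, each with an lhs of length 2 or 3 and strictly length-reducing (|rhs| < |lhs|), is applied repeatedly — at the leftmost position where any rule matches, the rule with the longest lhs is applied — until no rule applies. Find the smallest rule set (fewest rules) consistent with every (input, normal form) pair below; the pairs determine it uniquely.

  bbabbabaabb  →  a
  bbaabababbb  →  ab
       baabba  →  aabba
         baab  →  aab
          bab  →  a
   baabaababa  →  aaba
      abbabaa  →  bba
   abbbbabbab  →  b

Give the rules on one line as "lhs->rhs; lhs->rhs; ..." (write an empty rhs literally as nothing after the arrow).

aaa->bb; baa->aa; bab->a; bbb->b

  | bbabbabaabb => bababaabb => aabaabb => aaaabb => bbabb => bab => a
  | bbaabababbb => baabababbb => aabababbb => aaaabbb => bbabbb => babb => ab
  | baabba => aabba
  | baab => aab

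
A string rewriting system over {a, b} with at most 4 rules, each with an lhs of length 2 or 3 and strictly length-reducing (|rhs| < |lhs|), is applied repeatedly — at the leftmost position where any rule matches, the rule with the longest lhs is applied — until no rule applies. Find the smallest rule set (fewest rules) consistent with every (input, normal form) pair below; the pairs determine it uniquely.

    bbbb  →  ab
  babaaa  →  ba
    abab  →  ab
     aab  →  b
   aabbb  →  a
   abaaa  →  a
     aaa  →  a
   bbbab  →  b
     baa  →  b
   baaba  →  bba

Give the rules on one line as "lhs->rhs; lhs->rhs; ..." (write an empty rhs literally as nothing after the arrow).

aa->; aba->a; bbb->a

  | bbbb => ab
  | babaaa => baaa => ba
  | abab => ab
  | aab => b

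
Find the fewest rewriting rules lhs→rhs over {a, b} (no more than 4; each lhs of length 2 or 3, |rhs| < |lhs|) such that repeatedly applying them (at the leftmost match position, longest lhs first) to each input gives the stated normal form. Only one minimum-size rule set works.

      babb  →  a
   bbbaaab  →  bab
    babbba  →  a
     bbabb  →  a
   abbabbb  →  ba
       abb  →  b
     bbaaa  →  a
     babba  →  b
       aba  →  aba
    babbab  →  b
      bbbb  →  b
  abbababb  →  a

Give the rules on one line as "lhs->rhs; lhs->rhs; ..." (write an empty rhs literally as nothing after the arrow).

  | babb => baa => bb => a
  | bbbaaab => aaab => bab
  | babbba => baa => bb => a
  | bbabb => aabb => bb => a

aa->b; aab->b; bb->a; bbb->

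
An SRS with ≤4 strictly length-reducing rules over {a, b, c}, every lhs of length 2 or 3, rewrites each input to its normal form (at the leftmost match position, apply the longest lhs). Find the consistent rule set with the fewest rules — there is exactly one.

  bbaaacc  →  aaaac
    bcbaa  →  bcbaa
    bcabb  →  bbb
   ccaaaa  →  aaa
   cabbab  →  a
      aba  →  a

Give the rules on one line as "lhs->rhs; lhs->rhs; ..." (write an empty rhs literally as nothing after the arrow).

ab->; bba->aa; ca->; cc->c

  | bbaaacc => aaaacc => aaaac
  | bcbaa
  | bcabb => bbb
  | ccaaaa => caaaa => aaa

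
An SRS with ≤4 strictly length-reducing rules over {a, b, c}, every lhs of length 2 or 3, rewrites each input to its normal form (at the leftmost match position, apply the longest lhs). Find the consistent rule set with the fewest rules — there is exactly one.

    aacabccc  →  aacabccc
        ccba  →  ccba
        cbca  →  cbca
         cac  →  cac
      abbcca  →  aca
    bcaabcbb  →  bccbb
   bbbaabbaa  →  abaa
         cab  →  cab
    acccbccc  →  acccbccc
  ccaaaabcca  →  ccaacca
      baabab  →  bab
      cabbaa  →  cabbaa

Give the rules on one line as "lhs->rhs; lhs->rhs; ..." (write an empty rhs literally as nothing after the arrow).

aab->; bbb->a; bbc->

  | aacabccc
  | ccba
  | cbca
  | cac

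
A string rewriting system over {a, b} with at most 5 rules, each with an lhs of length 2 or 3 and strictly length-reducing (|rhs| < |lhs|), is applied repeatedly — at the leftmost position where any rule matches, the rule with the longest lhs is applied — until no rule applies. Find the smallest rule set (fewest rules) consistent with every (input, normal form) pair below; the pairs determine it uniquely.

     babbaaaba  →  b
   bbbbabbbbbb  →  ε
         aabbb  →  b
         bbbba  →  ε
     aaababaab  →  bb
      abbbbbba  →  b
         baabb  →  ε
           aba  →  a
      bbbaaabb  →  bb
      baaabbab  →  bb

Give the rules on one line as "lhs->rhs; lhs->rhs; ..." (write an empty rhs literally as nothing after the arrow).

aa->b; ba->; baa->b; bbb->

  | babbaaaba => bbaaaba => bbaba => bba => b
  | bbbbabbbbbb => babbbbbb => bbbbbb => bbb => ε
  | aabbb => bbbb => b
  | bbbba => ba => ε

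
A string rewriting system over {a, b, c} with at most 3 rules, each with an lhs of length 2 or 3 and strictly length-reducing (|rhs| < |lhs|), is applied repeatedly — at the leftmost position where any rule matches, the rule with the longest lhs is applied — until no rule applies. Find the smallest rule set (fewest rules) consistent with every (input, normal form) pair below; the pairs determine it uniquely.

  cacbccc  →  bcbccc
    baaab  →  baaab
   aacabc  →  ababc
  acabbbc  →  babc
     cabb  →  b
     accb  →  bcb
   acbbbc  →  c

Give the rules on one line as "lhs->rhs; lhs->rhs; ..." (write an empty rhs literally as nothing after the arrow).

ac->b; bb->; ca->b

  | cacbccc => bcbccc
  | baaab
  | aacabc => ababc
  | acabbbc => babbbc => babc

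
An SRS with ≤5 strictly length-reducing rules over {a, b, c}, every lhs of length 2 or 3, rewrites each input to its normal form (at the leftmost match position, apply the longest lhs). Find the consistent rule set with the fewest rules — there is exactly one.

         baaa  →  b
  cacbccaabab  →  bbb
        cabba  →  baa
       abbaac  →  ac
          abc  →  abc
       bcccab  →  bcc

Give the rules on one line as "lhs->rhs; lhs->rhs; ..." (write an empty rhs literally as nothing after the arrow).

aaa->; bba->aa; ca->b; cb->c

  | baaa => b
  | cacbccaabab => bcbccaabab => bcccaabab => bccbabab => bccabab => bcbbab => bcbab => bcab => bbb
  | cabba => bbba => baa
  | abbaac => aaaac => ac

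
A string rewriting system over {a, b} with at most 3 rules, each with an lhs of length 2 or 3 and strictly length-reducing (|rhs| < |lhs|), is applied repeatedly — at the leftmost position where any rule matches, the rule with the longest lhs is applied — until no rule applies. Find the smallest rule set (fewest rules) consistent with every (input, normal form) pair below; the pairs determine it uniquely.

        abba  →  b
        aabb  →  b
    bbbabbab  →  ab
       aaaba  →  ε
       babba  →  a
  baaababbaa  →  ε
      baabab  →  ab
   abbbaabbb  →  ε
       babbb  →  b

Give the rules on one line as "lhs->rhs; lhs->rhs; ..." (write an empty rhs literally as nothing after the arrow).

  | abba => aa => b
  | aabb => bbb => b
  | bbbabbab => babbab => bbab => ab
  | aaaba => baba => ba => ε

aa->b; ba->; bb->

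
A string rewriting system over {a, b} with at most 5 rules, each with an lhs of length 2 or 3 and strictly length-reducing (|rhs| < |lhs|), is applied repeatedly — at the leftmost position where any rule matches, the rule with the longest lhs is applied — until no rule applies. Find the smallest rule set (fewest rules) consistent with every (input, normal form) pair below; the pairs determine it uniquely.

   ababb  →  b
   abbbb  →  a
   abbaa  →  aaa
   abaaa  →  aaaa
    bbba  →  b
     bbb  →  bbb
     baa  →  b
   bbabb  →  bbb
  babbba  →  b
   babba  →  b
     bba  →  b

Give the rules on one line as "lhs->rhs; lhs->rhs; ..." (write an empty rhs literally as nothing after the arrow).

aab->; ab->a; ba->b; bba->ba

  | ababb => aabb => b
  | abbbb => abbb => abb => ab => a
  | abbaa => abaa => aaa
  | abaaa => aaaa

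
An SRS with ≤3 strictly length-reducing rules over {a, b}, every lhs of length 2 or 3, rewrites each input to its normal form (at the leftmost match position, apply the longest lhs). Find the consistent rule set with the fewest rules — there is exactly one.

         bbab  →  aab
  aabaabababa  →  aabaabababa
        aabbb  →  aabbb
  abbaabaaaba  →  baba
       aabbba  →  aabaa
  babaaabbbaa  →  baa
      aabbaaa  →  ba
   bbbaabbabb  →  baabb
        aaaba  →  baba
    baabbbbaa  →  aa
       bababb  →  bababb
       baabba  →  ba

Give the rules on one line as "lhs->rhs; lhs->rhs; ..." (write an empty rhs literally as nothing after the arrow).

  | bbab => aab
  | aabaabababa
  | aabbb
  | abbaabaaaba => aaaabaaaba => baabaaaba => baabbaba => baaaaba => bbaaba => aaaba => baba

aaa->ba; bba->aa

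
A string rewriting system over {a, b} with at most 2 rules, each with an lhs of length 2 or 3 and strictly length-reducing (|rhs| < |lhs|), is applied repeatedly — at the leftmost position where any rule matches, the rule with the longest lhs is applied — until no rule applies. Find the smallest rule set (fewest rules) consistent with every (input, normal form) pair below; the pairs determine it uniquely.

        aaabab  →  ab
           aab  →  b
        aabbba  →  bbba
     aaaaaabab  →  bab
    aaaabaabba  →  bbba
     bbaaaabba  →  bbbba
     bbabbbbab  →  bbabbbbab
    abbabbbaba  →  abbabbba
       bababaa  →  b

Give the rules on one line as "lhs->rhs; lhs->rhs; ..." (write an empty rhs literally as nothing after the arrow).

  | aaabab => abab => ab
  | aab => b
  | aabbba => bbba
  | aaaaaabab => aaaabab => aabab => bab

aa->; aba->a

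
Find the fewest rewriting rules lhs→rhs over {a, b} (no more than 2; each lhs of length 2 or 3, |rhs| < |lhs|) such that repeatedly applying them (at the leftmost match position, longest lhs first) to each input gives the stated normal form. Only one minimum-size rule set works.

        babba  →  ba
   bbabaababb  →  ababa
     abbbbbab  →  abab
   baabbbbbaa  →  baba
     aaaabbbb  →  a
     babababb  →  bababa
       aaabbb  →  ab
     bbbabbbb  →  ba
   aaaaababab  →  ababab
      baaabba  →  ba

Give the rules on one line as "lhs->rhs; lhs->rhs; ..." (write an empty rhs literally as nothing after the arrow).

  | babba => baa => ba
  | bbabaababb => abaababb => abababb => ababa
  | abbbbbab => abbbab => abab
  | baabbbbbaa => babbbbbaa => babbbaa => babaa => baba

aa->a; bb->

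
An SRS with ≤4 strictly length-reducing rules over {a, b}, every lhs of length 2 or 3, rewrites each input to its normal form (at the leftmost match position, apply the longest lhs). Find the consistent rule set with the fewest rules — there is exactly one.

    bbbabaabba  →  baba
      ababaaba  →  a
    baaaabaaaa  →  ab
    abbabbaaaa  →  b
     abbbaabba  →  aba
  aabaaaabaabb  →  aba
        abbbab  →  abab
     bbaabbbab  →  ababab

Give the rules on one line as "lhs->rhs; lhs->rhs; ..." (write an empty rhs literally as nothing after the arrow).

aa->; aaa->aa; bb->; bba->ab

  | bbbabaabba => babaabba => babbba => baba
  | ababaaba => ababba => abaab => abb => a
  | baaaabaaaa => baaabaaaa => baabaaaa => bbaaaa => abaaa => abaa => ab
  | abbabbaaaa => aabbbaaaa => bbbaaaa => baaaa => baaa => baa => b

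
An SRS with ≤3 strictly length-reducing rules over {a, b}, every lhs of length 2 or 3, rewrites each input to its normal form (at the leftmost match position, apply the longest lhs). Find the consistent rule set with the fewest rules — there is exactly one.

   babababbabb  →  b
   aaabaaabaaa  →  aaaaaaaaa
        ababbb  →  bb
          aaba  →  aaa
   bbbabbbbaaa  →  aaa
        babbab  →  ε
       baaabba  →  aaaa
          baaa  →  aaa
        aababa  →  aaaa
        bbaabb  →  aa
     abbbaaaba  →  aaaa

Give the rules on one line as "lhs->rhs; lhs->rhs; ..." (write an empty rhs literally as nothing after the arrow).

  | babababbabb => abababbabb => ababbabb => abbabb => babb => abb => b
  | aaabaaabaaa => aaaaaabaaa => aaaaaaaaa
  | ababbb => abbb => bb
  | aaba => aaa

aab->aa; ab->; ba->a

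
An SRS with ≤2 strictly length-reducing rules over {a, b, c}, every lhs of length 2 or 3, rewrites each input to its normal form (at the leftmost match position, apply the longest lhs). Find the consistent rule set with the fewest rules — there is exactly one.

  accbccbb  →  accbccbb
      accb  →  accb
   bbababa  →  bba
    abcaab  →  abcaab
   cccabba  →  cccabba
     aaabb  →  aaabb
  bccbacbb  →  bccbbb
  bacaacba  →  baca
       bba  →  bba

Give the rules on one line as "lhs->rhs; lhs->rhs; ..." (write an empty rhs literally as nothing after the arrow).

  | accbccbb
  | accb
  | bbababa => bbaba => bba
  | abcaab

aba->a; acb->b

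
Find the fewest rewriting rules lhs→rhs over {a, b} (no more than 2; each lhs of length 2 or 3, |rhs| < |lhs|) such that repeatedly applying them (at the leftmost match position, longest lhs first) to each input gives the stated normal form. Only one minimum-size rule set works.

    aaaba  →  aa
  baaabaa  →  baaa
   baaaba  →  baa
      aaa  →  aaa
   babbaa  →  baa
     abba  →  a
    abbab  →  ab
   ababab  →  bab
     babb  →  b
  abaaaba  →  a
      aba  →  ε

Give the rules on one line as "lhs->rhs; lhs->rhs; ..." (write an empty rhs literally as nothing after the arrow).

  | aaaba => aa
  | baaabaa => baaa
  | baaaba => baa
  | aaa

aba->; abb->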